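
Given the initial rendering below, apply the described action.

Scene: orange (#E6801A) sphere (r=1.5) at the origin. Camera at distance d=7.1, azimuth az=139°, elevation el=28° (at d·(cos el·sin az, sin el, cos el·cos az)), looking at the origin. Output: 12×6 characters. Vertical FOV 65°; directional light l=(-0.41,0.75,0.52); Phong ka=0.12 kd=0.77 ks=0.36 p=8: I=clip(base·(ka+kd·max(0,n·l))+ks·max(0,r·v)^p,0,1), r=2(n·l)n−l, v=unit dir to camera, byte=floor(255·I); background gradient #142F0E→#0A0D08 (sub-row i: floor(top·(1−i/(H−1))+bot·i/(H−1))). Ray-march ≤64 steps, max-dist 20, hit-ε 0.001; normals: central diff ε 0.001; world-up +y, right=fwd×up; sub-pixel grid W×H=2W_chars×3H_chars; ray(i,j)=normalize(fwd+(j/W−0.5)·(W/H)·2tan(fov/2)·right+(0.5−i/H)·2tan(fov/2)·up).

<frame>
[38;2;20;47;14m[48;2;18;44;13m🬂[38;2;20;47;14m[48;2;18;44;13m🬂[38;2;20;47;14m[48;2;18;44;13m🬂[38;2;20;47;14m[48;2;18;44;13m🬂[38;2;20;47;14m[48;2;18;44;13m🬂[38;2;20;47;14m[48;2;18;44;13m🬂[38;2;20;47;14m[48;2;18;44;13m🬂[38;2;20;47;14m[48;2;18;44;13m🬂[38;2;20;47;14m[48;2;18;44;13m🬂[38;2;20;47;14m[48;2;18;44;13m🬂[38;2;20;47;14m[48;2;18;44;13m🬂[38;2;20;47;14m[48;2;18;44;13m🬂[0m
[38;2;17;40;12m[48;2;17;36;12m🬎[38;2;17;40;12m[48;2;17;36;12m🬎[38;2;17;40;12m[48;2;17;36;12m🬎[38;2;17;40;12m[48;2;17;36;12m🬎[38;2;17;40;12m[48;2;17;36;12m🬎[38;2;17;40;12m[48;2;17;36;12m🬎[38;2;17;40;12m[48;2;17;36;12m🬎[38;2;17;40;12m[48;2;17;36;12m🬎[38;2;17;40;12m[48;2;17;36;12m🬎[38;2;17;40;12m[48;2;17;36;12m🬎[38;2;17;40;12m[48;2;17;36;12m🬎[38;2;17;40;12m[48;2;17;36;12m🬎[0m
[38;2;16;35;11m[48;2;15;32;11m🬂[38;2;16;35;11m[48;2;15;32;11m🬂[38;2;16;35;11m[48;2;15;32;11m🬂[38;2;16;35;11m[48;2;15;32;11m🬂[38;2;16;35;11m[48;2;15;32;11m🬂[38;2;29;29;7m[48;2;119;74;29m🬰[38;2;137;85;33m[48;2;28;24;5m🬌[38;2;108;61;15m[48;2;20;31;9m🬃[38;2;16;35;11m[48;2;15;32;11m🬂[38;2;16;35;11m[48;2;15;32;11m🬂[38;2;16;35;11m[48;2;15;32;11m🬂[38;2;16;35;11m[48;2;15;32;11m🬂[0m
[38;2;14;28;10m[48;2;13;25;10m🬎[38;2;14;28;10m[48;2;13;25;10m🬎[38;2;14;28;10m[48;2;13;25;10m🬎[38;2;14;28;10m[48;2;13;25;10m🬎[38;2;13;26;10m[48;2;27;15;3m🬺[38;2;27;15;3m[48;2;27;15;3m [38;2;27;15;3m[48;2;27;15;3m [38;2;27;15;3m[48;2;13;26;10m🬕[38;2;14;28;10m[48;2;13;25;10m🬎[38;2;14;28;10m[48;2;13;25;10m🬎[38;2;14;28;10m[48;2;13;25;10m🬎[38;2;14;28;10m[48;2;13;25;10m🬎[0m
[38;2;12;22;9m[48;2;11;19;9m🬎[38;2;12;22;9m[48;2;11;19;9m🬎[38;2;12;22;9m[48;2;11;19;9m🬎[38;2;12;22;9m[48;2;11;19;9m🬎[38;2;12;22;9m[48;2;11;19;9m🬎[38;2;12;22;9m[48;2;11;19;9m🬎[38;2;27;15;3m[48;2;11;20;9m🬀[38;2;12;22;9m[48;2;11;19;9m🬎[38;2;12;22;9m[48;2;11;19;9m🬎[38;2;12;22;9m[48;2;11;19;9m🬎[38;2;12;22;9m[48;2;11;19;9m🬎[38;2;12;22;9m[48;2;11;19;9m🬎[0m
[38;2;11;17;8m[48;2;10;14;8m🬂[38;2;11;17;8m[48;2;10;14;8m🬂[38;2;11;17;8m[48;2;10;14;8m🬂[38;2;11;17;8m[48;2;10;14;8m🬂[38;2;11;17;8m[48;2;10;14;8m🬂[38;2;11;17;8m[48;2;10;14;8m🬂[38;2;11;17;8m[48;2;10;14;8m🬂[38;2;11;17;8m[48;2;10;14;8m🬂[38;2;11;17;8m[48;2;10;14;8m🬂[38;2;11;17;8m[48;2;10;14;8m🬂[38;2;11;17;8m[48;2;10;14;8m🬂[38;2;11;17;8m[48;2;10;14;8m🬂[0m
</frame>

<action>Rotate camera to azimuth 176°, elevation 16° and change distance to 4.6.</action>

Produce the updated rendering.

<frame>
[38;2;20;47;14m[48;2;18;44;13m🬂[38;2;20;47;14m[48;2;18;44;13m🬂[38;2;20;47;14m[48;2;18;44;13m🬂[38;2;20;47;14m[48;2;18;44;13m🬂[38;2;20;47;14m[48;2;18;44;13m🬂[38;2;20;47;14m[48;2;18;44;13m🬂[38;2;20;47;14m[48;2;18;44;13m🬂[38;2;20;47;14m[48;2;18;44;13m🬂[38;2;20;47;14m[48;2;18;44;13m🬂[38;2;20;47;14m[48;2;18;44;13m🬂[38;2;20;47;14m[48;2;18;44;13m🬂[38;2;20;47;14m[48;2;18;44;13m🬂[0m
[38;2;17;40;12m[48;2;17;36;12m🬎[38;2;17;40;12m[48;2;17;36;12m🬎[38;2;17;40;12m[48;2;17;36;12m🬎[38;2;17;40;12m[48;2;17;36;12m🬎[38;2;17;40;12m[48;2;17;36;12m🬎[38;2;17;40;12m[48;2;86;52;19m🬎[38;2;17;40;12m[48;2;152;111;70m🬎[38;2;202;148;95m[48;2;17;39;12m🬏[38;2;17;40;12m[48;2;17;36;12m🬎[38;2;17;40;12m[48;2;17;36;12m🬎[38;2;17;40;12m[48;2;17;36;12m🬎[38;2;17;40;12m[48;2;17;36;12m🬎[0m
[38;2;16;35;11m[48;2;15;32;11m🬂[38;2;16;35;11m[48;2;15;32;11m🬂[38;2;16;35;11m[48;2;15;32;11m🬂[38;2;16;35;11m[48;2;15;32;11m🬂[38;2;16;35;11m[48;2;28;15;3m🬀[38;2;37;21;4m[48;2;27;15;3m🬂[38;2;64;39;15m[48;2;28;15;3m🬂[38;2;132;94;55m[48;2;44;26;7m🬂[38;2;103;63;23m[48;2;23;33;10m🬃[38;2;16;35;11m[48;2;15;32;11m🬂[38;2;16;35;11m[48;2;15;32;11m🬂[38;2;16;35;11m[48;2;15;32;11m🬂[0m
[38;2;14;28;10m[48;2;13;25;10m🬎[38;2;14;28;10m[48;2;13;25;10m🬎[38;2;14;28;10m[48;2;13;25;10m🬎[38;2;14;28;10m[48;2;13;25;10m🬎[38;2;27;15;3m[48;2;27;15;3m [38;2;27;15;3m[48;2;27;15;3m [38;2;27;15;3m[48;2;27;15;3m [38;2;27;15;3m[48;2;27;15;3m [38;2;27;15;3m[48;2;13;27;10m▌[38;2;14;28;10m[48;2;13;25;10m🬎[38;2;14;28;10m[48;2;13;25;10m🬎[38;2;14;28;10m[48;2;13;25;10m🬎[0m
[38;2;12;22;9m[48;2;11;19;9m🬎[38;2;12;22;9m[48;2;11;19;9m🬎[38;2;12;22;9m[48;2;11;19;9m🬎[38;2;12;22;9m[48;2;11;19;9m🬎[38;2;11;20;9m[48;2;27;15;3m🬺[38;2;27;15;3m[48;2;11;19;9m🬎[38;2;27;15;3m[48;2;11;19;9m🬎[38;2;27;15;3m[48;2;11;19;9m🬆[38;2;12;22;9m[48;2;11;19;9m🬎[38;2;12;22;9m[48;2;11;19;9m🬎[38;2;12;22;9m[48;2;11;19;9m🬎[38;2;12;22;9m[48;2;11;19;9m🬎[0m
[38;2;11;17;8m[48;2;10;14;8m🬂[38;2;11;17;8m[48;2;10;14;8m🬂[38;2;11;17;8m[48;2;10;14;8m🬂[38;2;11;17;8m[48;2;10;14;8m🬂[38;2;11;17;8m[48;2;10;14;8m🬂[38;2;11;17;8m[48;2;10;14;8m🬂[38;2;11;17;8m[48;2;10;14;8m🬂[38;2;11;17;8m[48;2;10;14;8m🬂[38;2;11;17;8m[48;2;10;14;8m🬂[38;2;11;17;8m[48;2;10;14;8m🬂[38;2;11;17;8m[48;2;10;14;8m🬂[38;2;11;17;8m[48;2;10;14;8m🬂[0m
</frame>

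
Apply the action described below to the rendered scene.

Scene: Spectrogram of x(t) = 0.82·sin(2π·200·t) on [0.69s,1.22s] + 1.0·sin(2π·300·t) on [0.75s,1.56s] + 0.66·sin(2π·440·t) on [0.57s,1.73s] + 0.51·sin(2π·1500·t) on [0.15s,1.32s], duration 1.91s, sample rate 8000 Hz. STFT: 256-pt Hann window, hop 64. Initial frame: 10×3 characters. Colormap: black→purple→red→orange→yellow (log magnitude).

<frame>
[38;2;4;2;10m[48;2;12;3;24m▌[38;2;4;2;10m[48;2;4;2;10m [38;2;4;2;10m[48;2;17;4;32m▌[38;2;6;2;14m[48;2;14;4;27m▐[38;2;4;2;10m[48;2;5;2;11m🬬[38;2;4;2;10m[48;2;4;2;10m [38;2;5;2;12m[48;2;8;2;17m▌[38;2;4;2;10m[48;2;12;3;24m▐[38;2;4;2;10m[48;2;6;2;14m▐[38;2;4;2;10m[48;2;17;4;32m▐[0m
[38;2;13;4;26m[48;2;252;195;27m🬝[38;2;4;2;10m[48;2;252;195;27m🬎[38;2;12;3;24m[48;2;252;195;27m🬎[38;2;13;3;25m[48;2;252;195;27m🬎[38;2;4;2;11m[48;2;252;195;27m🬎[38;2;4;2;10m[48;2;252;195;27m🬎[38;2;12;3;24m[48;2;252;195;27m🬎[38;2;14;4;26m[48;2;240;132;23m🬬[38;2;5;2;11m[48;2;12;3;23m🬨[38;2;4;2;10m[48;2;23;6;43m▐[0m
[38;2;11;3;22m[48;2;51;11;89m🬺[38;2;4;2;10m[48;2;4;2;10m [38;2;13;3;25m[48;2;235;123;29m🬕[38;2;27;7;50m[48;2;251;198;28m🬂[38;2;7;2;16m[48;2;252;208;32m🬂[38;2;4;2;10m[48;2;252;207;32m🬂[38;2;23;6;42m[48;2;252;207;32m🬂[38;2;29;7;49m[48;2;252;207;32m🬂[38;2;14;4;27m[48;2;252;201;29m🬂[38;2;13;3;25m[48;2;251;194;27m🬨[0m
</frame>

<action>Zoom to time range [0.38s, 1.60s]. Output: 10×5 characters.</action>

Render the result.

<frame>
[38;2;4;2;10m[48;2;4;2;10m [38;2;13;4;26m[48;2;17;4;31m▌[38;2;5;2;11m[48;2;5;2;12m▌[38;2;6;2;14m[48;2;4;2;10m▌[38;2;4;2;10m[48;2;4;2;10m [38;2;4;2;10m[48;2;4;2;10m [38;2;4;2;10m[48;2;4;2;11m▌[38;2;5;2;12m[48;2;10;3;21m▌[38;2;4;2;10m[48;2;4;2;10m [38;2;4;2;10m[48;2;6;2;13m▌[0m
[38;2;4;2;10m[48;2;4;2;10m [38;2;14;4;28m[48;2;18;4;34m▌[38;2;5;2;12m[48;2;6;2;13m🬝[38;2;4;2;10m[48;2;7;2;15m▐[38;2;4;2;10m[48;2;4;2;10m [38;2;4;2;10m[48;2;4;2;10m [38;2;4;2;10m[48;2;5;2;11m🬝[38;2;5;2;12m[48;2;13;3;25m▌[38;2;4;2;10m[48;2;4;2;10m [38;2;4;2;10m[48;2;6;2;14m▌[0m
[38;2;4;2;10m[48;2;4;2;10m [38;2;18;4;33m[48;2;22;5;41m▌[38;2;5;2;13m[48;2;7;2;15m🬆[38;2;4;2;10m[48;2;9;2;19m▐[38;2;4;2;10m[48;2;4;2;10m [38;2;4;2;10m[48;2;4;2;10m [38;2;4;2;10m[48;2;5;2;12m▌[38;2;13;3;26m[48;2;71;17;88m🬝[38;2;4;2;10m[48;2;4;2;10m [38;2;4;2;10m[48;2;9;2;18m▌[0m
[38;2;252;195;27m[48;2;4;2;10m🬂[38;2;252;195;27m[48;2;35;8;62m🬂[38;2;252;195;27m[48;2;12;3;25m🬂[38;2;252;195;27m[48;2;13;3;25m🬂[38;2;252;195;27m[48;2;4;2;10m🬂[38;2;252;195;27m[48;2;4;2;10m🬂[38;2;252;195;27m[48;2;6;2;14m🬂[38;2;252;195;27m[48;2;26;6;47m🬂[38;2;4;2;10m[48;2;4;2;10m [38;2;6;2;13m[48;2;20;5;38m🬕[0m
[38;2;4;2;10m[48;2;4;2;10m [38;2;253;219;37m[48;2;103;26;80m🬇[38;2;25;6;45m[48;2;242;186;45m🬂[38;2;28;7;51m[48;2;254;240;45m🬂[38;2;8;2;17m[48;2;254;240;45m🬂[38;2;8;2;17m[48;2;254;240;45m🬂[38;2;13;3;25m[48;2;254;240;45m🬂[38;2;25;6;45m[48;2;241;185;46m🬂[38;2;8;2;17m[48;2;230;157;59m🬂[38;2;27;6;48m[48;2;240;177;45m🬂[0m
</frame>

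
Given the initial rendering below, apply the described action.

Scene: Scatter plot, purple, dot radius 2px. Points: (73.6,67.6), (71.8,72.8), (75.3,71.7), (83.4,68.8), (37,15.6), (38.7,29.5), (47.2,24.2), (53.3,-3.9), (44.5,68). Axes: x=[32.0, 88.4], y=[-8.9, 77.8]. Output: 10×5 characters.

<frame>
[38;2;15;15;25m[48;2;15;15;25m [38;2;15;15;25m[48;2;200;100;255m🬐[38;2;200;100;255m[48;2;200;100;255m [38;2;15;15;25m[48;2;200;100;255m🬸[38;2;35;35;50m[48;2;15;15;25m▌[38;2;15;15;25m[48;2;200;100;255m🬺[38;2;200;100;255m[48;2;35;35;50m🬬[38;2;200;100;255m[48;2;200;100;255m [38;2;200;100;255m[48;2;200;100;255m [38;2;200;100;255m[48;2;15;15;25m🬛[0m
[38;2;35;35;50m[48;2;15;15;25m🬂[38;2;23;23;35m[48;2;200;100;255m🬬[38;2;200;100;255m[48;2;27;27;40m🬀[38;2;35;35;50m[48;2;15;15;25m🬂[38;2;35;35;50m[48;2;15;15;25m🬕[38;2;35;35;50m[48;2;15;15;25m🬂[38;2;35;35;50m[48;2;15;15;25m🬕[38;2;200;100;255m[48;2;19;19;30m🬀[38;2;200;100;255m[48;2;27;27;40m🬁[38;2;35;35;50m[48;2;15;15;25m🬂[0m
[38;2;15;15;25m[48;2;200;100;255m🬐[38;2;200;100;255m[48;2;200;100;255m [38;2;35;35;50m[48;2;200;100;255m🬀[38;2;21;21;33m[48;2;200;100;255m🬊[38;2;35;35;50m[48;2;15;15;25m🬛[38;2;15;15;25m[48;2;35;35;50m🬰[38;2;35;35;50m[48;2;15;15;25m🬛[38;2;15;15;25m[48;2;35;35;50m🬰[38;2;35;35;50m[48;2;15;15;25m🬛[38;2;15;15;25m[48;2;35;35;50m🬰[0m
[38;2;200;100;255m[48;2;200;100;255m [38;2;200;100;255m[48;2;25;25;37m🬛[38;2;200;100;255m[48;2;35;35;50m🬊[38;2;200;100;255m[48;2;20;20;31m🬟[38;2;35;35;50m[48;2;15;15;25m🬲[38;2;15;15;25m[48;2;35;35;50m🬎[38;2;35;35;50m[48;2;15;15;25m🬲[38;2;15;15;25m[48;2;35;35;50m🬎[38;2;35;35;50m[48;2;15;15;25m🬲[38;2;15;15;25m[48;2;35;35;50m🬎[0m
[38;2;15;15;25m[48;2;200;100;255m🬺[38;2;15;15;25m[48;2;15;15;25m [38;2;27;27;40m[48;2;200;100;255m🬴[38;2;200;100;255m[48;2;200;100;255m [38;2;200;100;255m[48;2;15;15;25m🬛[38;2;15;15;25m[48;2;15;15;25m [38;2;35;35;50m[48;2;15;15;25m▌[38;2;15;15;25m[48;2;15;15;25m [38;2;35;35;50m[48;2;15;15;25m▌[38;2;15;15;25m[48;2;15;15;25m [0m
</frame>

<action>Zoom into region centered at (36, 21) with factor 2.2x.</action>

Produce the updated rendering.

<frame>
[38;2;15;15;25m[48;2;15;15;25m [38;2;15;15;25m[48;2;15;15;25m [38;2;35;35;50m[48;2;15;15;25m▌[38;2;15;15;25m[48;2;15;15;25m [38;2;35;35;50m[48;2;15;15;25m▌[38;2;15;15;25m[48;2;200;100;255m🬆[38;2;23;23;35m[48;2;200;100;255m🬬[38;2;15;15;25m[48;2;15;15;25m [38;2;35;35;50m[48;2;15;15;25m▌[38;2;15;15;25m[48;2;15;15;25m [0m
[38;2;35;35;50m[48;2;15;15;25m🬂[38;2;35;35;50m[48;2;15;15;25m🬂[38;2;35;35;50m[48;2;15;15;25m🬕[38;2;35;35;50m[48;2;15;15;25m🬂[38;2;200;100;255m[48;2;27;27;40m🬁[38;2;200;100;255m[48;2;15;15;25m🬬[38;2;200;100;255m[48;2;21;21;33m🬆[38;2;23;23;35m[48;2;200;100;255m🬝[38;2;35;35;50m[48;2;200;100;255m🬀[38;2;200;100;255m[48;2;28;28;41m🬱[0m
[38;2;15;15;25m[48;2;35;35;50m🬰[38;2;15;15;25m[48;2;35;35;50m🬰[38;2;35;35;50m[48;2;15;15;25m🬛[38;2;15;15;25m[48;2;35;35;50m🬰[38;2;28;28;41m[48;2;200;100;255m🬆[38;2;200;100;255m[48;2;15;15;25m🬺[38;2;27;27;40m[48;2;200;100;255m🬬[38;2;15;15;25m[48;2;35;35;50m🬰[38;2;200;100;255m[48;2;28;28;41m🬊[38;2;200;100;255m[48;2;23;23;35m🬀[0m
[38;2;15;15;25m[48;2;35;35;50m🬎[38;2;15;15;25m[48;2;35;35;50m🬎[38;2;35;35;50m[48;2;15;15;25m🬲[38;2;15;15;25m[48;2;35;35;50m🬎[38;2;200;100;255m[48;2;31;31;45m🬁[38;2;200;100;255m[48;2;28;28;41m🬆[38;2;35;35;50m[48;2;15;15;25m🬲[38;2;15;15;25m[48;2;35;35;50m🬎[38;2;35;35;50m[48;2;15;15;25m🬲[38;2;15;15;25m[48;2;35;35;50m🬎[0m
[38;2;15;15;25m[48;2;15;15;25m [38;2;15;15;25m[48;2;15;15;25m [38;2;35;35;50m[48;2;15;15;25m▌[38;2;15;15;25m[48;2;15;15;25m [38;2;35;35;50m[48;2;15;15;25m▌[38;2;15;15;25m[48;2;15;15;25m [38;2;35;35;50m[48;2;15;15;25m▌[38;2;15;15;25m[48;2;15;15;25m [38;2;35;35;50m[48;2;15;15;25m▌[38;2;15;15;25m[48;2;15;15;25m [0m
</frame>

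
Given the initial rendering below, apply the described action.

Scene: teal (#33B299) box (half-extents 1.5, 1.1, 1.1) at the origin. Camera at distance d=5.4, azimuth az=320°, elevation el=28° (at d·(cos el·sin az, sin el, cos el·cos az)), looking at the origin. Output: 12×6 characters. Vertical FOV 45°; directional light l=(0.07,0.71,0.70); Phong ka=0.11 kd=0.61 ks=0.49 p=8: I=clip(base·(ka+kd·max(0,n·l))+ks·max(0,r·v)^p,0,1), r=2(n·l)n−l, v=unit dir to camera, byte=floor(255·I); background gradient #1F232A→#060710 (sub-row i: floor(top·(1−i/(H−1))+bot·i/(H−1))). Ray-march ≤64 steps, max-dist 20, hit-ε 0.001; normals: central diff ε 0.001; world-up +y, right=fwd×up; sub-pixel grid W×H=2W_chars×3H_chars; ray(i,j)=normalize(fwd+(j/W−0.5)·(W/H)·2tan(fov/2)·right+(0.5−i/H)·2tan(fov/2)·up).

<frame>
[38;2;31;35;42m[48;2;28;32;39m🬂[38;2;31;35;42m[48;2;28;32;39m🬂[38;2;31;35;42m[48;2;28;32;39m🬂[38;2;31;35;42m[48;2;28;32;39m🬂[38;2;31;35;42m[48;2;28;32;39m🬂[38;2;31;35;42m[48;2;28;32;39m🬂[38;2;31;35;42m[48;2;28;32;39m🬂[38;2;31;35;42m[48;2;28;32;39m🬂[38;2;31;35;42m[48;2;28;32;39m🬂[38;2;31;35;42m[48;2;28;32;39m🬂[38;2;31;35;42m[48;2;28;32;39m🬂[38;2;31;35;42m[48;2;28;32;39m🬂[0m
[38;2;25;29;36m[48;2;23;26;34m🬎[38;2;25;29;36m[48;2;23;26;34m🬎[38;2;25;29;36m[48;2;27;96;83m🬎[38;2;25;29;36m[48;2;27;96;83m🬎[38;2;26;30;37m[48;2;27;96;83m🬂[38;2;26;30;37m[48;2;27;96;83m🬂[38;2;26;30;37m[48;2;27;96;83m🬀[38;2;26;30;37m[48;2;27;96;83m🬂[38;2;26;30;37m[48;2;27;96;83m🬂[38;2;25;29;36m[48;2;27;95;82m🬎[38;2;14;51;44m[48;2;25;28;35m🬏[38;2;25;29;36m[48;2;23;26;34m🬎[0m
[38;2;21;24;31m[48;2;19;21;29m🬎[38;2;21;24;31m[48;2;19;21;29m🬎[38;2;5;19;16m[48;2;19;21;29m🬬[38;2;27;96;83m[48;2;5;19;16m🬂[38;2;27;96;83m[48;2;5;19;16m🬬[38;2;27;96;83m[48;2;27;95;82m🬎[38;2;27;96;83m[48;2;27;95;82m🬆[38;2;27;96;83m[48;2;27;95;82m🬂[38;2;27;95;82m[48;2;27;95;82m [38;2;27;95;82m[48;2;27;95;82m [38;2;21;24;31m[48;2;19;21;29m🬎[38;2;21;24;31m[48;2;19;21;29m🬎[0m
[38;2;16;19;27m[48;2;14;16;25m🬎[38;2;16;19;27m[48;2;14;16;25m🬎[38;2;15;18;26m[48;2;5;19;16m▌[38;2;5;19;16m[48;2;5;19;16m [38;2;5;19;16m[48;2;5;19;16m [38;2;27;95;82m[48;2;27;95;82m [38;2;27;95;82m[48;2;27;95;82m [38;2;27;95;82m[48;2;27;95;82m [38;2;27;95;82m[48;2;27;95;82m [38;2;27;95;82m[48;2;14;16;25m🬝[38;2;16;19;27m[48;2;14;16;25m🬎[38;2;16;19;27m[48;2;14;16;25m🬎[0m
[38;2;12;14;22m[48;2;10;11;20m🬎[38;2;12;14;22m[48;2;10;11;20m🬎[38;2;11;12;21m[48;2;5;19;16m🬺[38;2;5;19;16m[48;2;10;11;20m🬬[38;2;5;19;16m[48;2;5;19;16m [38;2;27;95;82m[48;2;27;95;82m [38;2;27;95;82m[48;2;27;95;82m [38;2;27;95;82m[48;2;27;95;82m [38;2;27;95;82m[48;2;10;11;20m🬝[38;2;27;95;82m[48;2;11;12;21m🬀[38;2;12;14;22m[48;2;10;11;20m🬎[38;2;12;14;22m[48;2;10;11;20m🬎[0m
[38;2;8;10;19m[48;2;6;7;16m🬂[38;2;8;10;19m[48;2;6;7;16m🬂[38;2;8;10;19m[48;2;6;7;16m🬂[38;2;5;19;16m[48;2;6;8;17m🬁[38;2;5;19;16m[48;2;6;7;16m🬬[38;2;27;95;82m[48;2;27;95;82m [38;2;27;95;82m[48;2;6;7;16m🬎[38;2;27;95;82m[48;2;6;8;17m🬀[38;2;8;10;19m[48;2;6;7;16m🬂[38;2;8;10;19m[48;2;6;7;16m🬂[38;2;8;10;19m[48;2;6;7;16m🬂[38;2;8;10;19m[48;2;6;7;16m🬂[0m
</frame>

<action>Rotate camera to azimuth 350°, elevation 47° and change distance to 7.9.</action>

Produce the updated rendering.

<frame>
[38;2;31;35;42m[48;2;28;32;39m🬂[38;2;31;35;42m[48;2;28;32;39m🬂[38;2;31;35;42m[48;2;28;32;39m🬂[38;2;31;35;42m[48;2;28;32;39m🬂[38;2;31;35;42m[48;2;28;32;39m🬂[38;2;31;35;42m[48;2;28;32;39m🬂[38;2;31;35;42m[48;2;28;32;39m🬂[38;2;31;35;42m[48;2;28;32;39m🬂[38;2;31;35;42m[48;2;28;32;39m🬂[38;2;31;35;42m[48;2;28;32;39m🬂[38;2;31;35;42m[48;2;28;32;39m🬂[38;2;31;35;42m[48;2;28;32;39m🬂[0m
[38;2;25;29;36m[48;2;23;26;34m🬎[38;2;25;29;36m[48;2;23;26;34m🬎[38;2;25;29;36m[48;2;23;26;34m🬎[38;2;25;29;36m[48;2;23;26;34m🬎[38;2;25;28;35m[48;2;27;96;83m🬝[38;2;25;29;36m[48;2;27;96;83m🬎[38;2;25;29;36m[48;2;27;96;83m🬎[38;2;25;29;36m[48;2;27;96;83m🬎[38;2;25;29;36m[48;2;23;26;34m🬎[38;2;25;29;36m[48;2;23;26;34m🬎[38;2;25;29;36m[48;2;23;26;34m🬎[38;2;25;29;36m[48;2;23;26;34m🬎[0m
[38;2;21;24;31m[48;2;19;21;29m🬎[38;2;21;24;31m[48;2;19;21;29m🬎[38;2;21;24;31m[48;2;19;21;29m🬎[38;2;21;24;31m[48;2;19;21;29m🬎[38;2;27;96;83m[48;2;27;96;83m [38;2;27;96;83m[48;2;27;96;83m [38;2;27;96;83m[48;2;27;96;83m [38;2;27;96;83m[48;2;27;96;83m [38;2;27;96;83m[48;2;21;24;31m🬲[38;2;21;24;31m[48;2;19;21;29m🬎[38;2;21;24;31m[48;2;19;21;29m🬎[38;2;21;24;31m[48;2;19;21;29m🬎[0m
[38;2;16;19;27m[48;2;14;16;25m🬎[38;2;16;19;27m[48;2;14;16;25m🬎[38;2;16;19;27m[48;2;14;16;25m🬎[38;2;16;19;27m[48;2;14;16;25m🬎[38;2;27;96;83m[48;2;27;95;82m🬂[38;2;27;96;83m[48;2;27;95;82m🬂[38;2;27;96;83m[48;2;27;95;82m🬂[38;2;27;95;82m[48;2;27;95;82m [38;2;27;95;82m[48;2;14;16;25m🬝[38;2;16;19;27m[48;2;14;16;25m🬎[38;2;16;19;27m[48;2;14;16;25m🬎[38;2;16;19;27m[48;2;14;16;25m🬎[0m
[38;2;12;14;22m[48;2;10;11;20m🬎[38;2;12;14;22m[48;2;10;11;20m🬎[38;2;12;14;22m[48;2;10;11;20m🬎[38;2;12;14;22m[48;2;10;11;20m🬎[38;2;27;95;82m[48;2;10;11;20m🬊[38;2;27;95;82m[48;2;10;11;20m🬎[38;2;27;95;82m[48;2;10;11;20m🬎[38;2;27;95;82m[48;2;10;12;21m🬂[38;2;27;95;82m[48;2;11;12;21m🬀[38;2;12;14;22m[48;2;10;11;20m🬎[38;2;12;14;22m[48;2;10;11;20m🬎[38;2;12;14;22m[48;2;10;11;20m🬎[0m
[38;2;8;10;19m[48;2;6;7;16m🬂[38;2;8;10;19m[48;2;6;7;16m🬂[38;2;8;10;19m[48;2;6;7;16m🬂[38;2;8;10;19m[48;2;6;7;16m🬂[38;2;8;10;19m[48;2;6;7;16m🬂[38;2;8;10;19m[48;2;6;7;16m🬂[38;2;8;10;19m[48;2;6;7;16m🬂[38;2;8;10;19m[48;2;6;7;16m🬂[38;2;8;10;19m[48;2;6;7;16m🬂[38;2;8;10;19m[48;2;6;7;16m🬂[38;2;8;10;19m[48;2;6;7;16m🬂[38;2;8;10;19m[48;2;6;7;16m🬂[0m
</frame>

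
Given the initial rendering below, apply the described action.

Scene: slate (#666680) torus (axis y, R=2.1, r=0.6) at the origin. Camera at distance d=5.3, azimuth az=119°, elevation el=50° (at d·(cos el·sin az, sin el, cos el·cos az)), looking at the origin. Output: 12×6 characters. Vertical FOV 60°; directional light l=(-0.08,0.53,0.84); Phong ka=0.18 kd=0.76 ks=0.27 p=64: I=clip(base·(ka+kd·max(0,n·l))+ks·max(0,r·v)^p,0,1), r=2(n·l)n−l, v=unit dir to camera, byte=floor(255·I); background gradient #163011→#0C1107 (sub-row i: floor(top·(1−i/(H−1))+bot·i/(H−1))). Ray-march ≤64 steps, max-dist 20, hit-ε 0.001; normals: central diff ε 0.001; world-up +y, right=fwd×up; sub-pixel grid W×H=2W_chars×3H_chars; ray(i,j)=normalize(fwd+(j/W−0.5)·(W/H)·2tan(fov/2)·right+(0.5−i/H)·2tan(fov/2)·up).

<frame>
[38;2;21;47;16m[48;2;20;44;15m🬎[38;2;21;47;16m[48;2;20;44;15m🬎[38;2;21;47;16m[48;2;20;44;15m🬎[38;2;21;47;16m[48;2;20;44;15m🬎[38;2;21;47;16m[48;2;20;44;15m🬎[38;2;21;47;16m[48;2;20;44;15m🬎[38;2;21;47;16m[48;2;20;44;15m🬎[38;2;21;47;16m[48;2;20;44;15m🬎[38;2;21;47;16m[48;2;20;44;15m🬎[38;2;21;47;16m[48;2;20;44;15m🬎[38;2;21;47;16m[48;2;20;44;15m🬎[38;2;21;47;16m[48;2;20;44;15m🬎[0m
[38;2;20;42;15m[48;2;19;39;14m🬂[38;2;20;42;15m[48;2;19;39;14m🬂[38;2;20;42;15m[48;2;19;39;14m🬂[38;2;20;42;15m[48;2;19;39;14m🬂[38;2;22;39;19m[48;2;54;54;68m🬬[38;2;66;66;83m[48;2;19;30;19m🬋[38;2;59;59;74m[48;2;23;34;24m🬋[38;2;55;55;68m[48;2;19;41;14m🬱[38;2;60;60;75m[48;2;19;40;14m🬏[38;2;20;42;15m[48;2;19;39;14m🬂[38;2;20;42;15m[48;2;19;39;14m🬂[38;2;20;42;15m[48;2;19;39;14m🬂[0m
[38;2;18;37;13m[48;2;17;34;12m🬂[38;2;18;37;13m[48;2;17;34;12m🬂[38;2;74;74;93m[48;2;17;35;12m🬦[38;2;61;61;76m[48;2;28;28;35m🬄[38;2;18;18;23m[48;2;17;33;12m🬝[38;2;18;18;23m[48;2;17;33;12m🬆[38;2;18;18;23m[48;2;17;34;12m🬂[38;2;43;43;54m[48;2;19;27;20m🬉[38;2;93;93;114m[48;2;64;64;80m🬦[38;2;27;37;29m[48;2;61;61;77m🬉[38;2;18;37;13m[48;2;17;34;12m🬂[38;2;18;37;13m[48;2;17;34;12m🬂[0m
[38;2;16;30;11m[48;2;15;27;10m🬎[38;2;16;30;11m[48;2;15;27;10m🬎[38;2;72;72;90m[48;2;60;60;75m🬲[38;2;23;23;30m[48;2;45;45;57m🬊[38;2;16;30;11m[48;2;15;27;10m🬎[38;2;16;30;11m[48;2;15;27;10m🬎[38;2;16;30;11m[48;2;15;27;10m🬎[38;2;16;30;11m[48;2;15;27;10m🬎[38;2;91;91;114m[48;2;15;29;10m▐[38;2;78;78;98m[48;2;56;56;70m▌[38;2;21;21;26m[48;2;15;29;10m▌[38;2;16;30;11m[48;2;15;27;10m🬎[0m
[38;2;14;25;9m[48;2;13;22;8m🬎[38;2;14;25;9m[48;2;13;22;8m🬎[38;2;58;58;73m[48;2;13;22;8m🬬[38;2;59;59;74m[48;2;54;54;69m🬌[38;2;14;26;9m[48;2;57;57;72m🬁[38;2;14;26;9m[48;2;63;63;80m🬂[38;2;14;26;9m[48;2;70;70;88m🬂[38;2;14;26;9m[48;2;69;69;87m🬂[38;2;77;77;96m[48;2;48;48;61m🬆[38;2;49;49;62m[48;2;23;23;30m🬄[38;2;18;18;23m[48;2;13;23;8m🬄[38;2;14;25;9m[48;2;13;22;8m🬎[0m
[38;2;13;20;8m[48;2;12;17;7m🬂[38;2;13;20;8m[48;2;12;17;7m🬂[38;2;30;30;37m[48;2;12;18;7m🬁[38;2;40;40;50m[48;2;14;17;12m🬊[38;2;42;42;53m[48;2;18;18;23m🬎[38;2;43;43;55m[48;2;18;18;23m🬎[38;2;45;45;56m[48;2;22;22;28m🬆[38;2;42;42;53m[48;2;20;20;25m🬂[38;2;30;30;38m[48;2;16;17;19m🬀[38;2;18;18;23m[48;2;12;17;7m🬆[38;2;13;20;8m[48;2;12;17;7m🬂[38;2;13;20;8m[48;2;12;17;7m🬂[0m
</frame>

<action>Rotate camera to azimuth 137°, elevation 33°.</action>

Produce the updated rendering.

<frame>
[38;2;21;47;16m[48;2;20;44;15m🬎[38;2;21;47;16m[48;2;20;44;15m🬎[38;2;21;47;16m[48;2;20;44;15m🬎[38;2;21;47;16m[48;2;20;44;15m🬎[38;2;21;47;16m[48;2;20;44;15m🬎[38;2;21;47;16m[48;2;20;44;15m🬎[38;2;21;47;16m[48;2;20;44;15m🬎[38;2;21;47;16m[48;2;20;44;15m🬎[38;2;21;47;16m[48;2;20;44;15m🬎[38;2;21;47;16m[48;2;20;44;15m🬎[38;2;21;47;16m[48;2;20;44;15m🬎[38;2;21;47;16m[48;2;20;44;15m🬎[0m
[38;2;20;42;15m[48;2;19;39;14m🬂[38;2;20;42;15m[48;2;19;39;14m🬂[38;2;20;42;15m[48;2;19;39;14m🬂[38;2;20;42;15m[48;2;19;39;14m🬂[38;2;20;42;15m[48;2;19;39;14m🬂[38;2;20;42;15m[48;2;19;39;14m🬂[38;2;20;42;15m[48;2;19;39;14m🬂[38;2;20;42;15m[48;2;19;39;14m🬂[38;2;20;42;15m[48;2;19;39;14m🬂[38;2;20;42;15m[48;2;19;39;14m🬂[38;2;20;42;15m[48;2;19;39;14m🬂[38;2;20;42;15m[48;2;19;39;14m🬂[0m
[38;2;18;37;13m[48;2;17;34;12m🬂[38;2;18;37;13m[48;2;17;34;12m🬂[38;2;17;35;12m[48;2;81;81;96m🬝[38;2;50;50;62m[48;2;20;29;21m🬓[38;2;44;44;55m[48;2;18;18;24m🬀[38;2;18;18;23m[48;2;17;33;12m🬝[38;2;18;18;23m[48;2;17;33;12m🬎[38;2;48;48;60m[48;2;23;23;29m🬁[38;2;18;37;13m[48;2;61;61;77m🬁[38;2;17;36;12m[48;2;64;64;81m🬊[38;2;18;37;13m[48;2;17;34;12m🬂[38;2;18;37;13m[48;2;17;34;12m🬂[0m
[38;2;16;30;11m[48;2;15;27;10m🬎[38;2;16;30;11m[48;2;15;27;10m🬎[38;2;96;96;111m[48;2;55;55;68m🬉[38;2;21;21;26m[48;2;60;60;75m🬁[38;2;16;26;14m[48;2;67;67;84m🬎[38;2;16;30;11m[48;2;15;27;10m🬎[38;2;16;30;11m[48;2;15;27;10m🬎[38;2;15;29;10m[48;2;86;86;107m🬝[38;2;17;23;17m[48;2;76;76;96m🬄[38;2;68;68;86m[48;2;41;41;52m🬆[38;2;27;27;34m[48;2;16;26;13m🬄[38;2;16;30;11m[48;2;15;27;10m🬎[0m
[38;2;14;25;9m[48;2;13;22;8m🬎[38;2;14;25;9m[48;2;13;22;8m🬎[38;2;34;34;43m[48;2;17;20;18m🬊[38;2;46;46;58m[48;2;24;24;31m🬂[38;2;48;48;60m[48;2;24;24;30m🬊[38;2;59;59;74m[48;2;29;29;36m🬂[38;2;61;61;77m[48;2;27;27;35m🬂[38;2;55;55;69m[48;2;24;24;31m🬂[38;2;41;41;51m[48;2;19;19;24m🬂[38;2;24;24;31m[48;2;18;18;23m🬀[38;2;18;18;23m[48;2;13;23;8m🬄[38;2;14;25;9m[48;2;13;22;8m🬎[0m
[38;2;13;20;8m[48;2;12;17;7m🬂[38;2;13;20;8m[48;2;12;17;7m🬂[38;2;13;20;8m[48;2;12;17;7m🬂[38;2;18;18;23m[48;2;12;17;7m🬂[38;2;18;18;23m[48;2;12;17;7m🬎[38;2;18;18;23m[48;2;12;17;7m🬎[38;2;18;18;23m[48;2;12;17;7m🬝[38;2;18;18;23m[48;2;12;17;7m🬎[38;2;18;18;23m[48;2;12;17;7m🬆[38;2;18;18;23m[48;2;12;18;7m🬀[38;2;13;20;8m[48;2;12;17;7m🬂[38;2;13;20;8m[48;2;12;17;7m🬂[0m
</frame>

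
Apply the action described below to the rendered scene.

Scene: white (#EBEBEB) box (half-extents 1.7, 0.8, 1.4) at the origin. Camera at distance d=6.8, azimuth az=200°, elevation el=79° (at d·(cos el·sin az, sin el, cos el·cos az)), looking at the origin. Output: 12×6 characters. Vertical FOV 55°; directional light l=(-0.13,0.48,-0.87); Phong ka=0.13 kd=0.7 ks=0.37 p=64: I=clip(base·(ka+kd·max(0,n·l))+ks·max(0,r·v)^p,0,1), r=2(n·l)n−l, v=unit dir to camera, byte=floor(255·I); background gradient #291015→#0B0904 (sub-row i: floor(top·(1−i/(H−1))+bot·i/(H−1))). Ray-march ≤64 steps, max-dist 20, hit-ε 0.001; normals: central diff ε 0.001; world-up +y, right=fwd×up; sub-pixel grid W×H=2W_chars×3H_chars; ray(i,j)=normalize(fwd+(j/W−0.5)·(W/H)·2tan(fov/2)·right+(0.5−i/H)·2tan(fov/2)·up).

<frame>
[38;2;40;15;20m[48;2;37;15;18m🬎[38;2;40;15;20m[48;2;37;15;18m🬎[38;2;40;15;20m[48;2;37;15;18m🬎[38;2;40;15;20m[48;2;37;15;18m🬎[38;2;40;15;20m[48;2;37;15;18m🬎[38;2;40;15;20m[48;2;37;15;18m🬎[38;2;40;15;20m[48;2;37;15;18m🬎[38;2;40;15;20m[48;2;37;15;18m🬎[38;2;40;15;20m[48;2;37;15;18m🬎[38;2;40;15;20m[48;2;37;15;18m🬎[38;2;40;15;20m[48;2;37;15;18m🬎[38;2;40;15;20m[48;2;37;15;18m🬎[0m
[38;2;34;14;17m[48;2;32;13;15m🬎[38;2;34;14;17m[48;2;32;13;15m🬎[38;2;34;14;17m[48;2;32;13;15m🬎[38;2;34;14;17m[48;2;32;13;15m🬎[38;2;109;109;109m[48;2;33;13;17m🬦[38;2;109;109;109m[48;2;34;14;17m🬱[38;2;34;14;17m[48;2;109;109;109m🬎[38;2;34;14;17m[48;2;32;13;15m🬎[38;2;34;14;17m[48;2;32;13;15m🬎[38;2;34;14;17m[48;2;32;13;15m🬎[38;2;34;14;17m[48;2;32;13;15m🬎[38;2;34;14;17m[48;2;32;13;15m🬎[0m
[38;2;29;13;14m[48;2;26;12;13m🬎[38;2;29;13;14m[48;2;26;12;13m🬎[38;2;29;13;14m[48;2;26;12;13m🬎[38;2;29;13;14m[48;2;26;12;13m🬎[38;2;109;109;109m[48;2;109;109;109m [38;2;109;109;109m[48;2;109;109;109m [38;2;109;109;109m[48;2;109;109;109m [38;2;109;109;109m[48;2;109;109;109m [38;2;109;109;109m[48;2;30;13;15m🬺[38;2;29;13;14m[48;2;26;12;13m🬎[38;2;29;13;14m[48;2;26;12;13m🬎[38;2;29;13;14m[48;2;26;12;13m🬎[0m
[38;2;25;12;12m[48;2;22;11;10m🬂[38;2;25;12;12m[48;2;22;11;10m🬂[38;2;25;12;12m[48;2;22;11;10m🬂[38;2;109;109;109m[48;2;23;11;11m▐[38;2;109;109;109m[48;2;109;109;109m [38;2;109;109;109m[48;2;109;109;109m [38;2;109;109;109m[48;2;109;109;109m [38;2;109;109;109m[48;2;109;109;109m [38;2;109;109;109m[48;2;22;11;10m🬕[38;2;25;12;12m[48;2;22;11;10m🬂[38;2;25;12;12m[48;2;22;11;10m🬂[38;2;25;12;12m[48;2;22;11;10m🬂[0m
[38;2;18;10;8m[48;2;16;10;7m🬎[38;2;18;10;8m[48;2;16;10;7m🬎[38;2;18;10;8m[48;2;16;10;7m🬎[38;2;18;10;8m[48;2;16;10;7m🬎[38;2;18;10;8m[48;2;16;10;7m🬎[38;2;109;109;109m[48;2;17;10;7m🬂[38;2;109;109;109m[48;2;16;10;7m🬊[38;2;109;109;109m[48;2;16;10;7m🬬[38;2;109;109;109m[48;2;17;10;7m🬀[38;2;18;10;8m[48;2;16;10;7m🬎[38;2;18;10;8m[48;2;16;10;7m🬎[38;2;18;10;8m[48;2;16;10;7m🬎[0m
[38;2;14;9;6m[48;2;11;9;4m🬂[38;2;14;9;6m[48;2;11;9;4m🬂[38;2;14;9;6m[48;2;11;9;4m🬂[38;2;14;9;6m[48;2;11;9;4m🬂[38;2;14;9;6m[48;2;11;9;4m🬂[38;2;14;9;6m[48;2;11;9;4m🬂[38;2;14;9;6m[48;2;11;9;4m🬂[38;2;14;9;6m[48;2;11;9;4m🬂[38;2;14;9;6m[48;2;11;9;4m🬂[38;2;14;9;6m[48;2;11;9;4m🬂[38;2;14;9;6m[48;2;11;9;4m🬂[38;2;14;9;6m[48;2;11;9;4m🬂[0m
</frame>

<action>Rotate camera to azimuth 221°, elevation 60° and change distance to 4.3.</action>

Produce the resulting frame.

<frame>
[38;2;40;15;20m[48;2;37;15;18m🬎[38;2;40;15;20m[48;2;37;15;18m🬎[38;2;40;15;20m[48;2;37;15;18m🬎[38;2;40;15;20m[48;2;37;15;18m🬎[38;2;39;15;20m[48;2;109;109;109m🬝[38;2;40;15;20m[48;2;109;109;109m🬆[38;2;40;15;20m[48;2;109;109;109m🬎[38;2;40;15;20m[48;2;37;15;18m🬎[38;2;40;15;20m[48;2;37;15;18m🬎[38;2;40;15;20m[48;2;37;15;18m🬎[38;2;40;15;20m[48;2;37;15;18m🬎[38;2;40;15;20m[48;2;37;15;18m🬎[0m
[38;2;34;14;17m[48;2;32;13;15m🬎[38;2;34;14;17m[48;2;32;13;15m🬎[38;2;33;13;17m[48;2;109;109;109m🬝[38;2;35;14;18m[48;2;109;109;109m🬂[38;2;109;109;109m[48;2;109;109;109m [38;2;109;109;109m[48;2;109;109;109m [38;2;109;109;109m[48;2;109;109;109m [38;2;109;109;109m[48;2;35;14;18m🬺[38;2;109;109;109m[48;2;34;14;17m🬱[38;2;109;109;109m[48;2;33;13;17m🬏[38;2;34;14;17m[48;2;32;13;15m🬎[38;2;34;14;17m[48;2;32;13;15m🬎[0m
[38;2;29;13;14m[48;2;26;12;13m🬎[38;2;109;109;109m[48;2;28;12;14m🬫[38;2;109;109;109m[48;2;109;109;109m [38;2;109;109;109m[48;2;109;109;109m [38;2;109;109;109m[48;2;109;109;109m [38;2;109;109;109m[48;2;109;109;109m [38;2;109;109;109m[48;2;109;109;109m [38;2;109;109;109m[48;2;109;109;109m [38;2;109;109;109m[48;2;109;109;109m [38;2;109;109;109m[48;2;109;109;109m [38;2;109;109;109m[48;2;30;13;15m🬺[38;2;109;109;109m[48;2;28;12;14m🬓[0m
[38;2;25;12;12m[48;2;22;11;10m🬂[38;2;25;12;12m[48;2;22;11;10m🬂[38;2;109;109;109m[48;2;21;11;10m🬊[38;2;109;109;109m[48;2;109;109;109m [38;2;109;109;109m[48;2;109;109;109m [38;2;109;109;109m[48;2;109;109;109m [38;2;109;109;109m[48;2;109;109;109m [38;2;109;109;109m[48;2;109;109;109m [38;2;109;109;109m[48;2;109;109;109m [38;2;109;109;109m[48;2;109;109;109m [38;2;109;109;109m[48;2;22;11;10m🬕[38;2;25;12;12m[48;2;22;11;10m🬂[0m
[38;2;18;10;8m[48;2;16;10;7m🬎[38;2;18;10;8m[48;2;16;10;7m🬎[38;2;18;10;8m[48;2;16;10;7m🬎[38;2;109;109;109m[48;2;17;10;7m🬁[38;2;134;134;134m[48;2;16;10;7m🬬[38;2;109;109;109m[48;2;109;109;109m [38;2;109;109;109m[48;2;109;109;109m [38;2;109;109;109m[48;2;109;109;109m [38;2;109;109;109m[48;2;109;109;109m [38;2;109;109;109m[48;2;17;10;7m🬕[38;2;18;10;8m[48;2;16;10;7m🬎[38;2;18;10;8m[48;2;16;10;7m🬎[0m
[38;2;14;9;6m[48;2;11;9;4m🬂[38;2;14;9;6m[48;2;11;9;4m🬂[38;2;14;9;6m[48;2;11;9;4m🬂[38;2;14;9;6m[48;2;11;9;4m🬂[38;2;14;9;6m[48;2;11;9;4m🬂[38;2;151;151;151m[48;2;11;9;4m🬊[38;2;109;109;109m[48;2;173;173;173m🬬[38;2;109;109;109m[48;2;109;109;109m [38;2;109;109;109m[48;2;11;9;4m🬆[38;2;14;9;6m[48;2;11;9;4m🬂[38;2;14;9;6m[48;2;11;9;4m🬂[38;2;14;9;6m[48;2;11;9;4m🬂[0m
</frame>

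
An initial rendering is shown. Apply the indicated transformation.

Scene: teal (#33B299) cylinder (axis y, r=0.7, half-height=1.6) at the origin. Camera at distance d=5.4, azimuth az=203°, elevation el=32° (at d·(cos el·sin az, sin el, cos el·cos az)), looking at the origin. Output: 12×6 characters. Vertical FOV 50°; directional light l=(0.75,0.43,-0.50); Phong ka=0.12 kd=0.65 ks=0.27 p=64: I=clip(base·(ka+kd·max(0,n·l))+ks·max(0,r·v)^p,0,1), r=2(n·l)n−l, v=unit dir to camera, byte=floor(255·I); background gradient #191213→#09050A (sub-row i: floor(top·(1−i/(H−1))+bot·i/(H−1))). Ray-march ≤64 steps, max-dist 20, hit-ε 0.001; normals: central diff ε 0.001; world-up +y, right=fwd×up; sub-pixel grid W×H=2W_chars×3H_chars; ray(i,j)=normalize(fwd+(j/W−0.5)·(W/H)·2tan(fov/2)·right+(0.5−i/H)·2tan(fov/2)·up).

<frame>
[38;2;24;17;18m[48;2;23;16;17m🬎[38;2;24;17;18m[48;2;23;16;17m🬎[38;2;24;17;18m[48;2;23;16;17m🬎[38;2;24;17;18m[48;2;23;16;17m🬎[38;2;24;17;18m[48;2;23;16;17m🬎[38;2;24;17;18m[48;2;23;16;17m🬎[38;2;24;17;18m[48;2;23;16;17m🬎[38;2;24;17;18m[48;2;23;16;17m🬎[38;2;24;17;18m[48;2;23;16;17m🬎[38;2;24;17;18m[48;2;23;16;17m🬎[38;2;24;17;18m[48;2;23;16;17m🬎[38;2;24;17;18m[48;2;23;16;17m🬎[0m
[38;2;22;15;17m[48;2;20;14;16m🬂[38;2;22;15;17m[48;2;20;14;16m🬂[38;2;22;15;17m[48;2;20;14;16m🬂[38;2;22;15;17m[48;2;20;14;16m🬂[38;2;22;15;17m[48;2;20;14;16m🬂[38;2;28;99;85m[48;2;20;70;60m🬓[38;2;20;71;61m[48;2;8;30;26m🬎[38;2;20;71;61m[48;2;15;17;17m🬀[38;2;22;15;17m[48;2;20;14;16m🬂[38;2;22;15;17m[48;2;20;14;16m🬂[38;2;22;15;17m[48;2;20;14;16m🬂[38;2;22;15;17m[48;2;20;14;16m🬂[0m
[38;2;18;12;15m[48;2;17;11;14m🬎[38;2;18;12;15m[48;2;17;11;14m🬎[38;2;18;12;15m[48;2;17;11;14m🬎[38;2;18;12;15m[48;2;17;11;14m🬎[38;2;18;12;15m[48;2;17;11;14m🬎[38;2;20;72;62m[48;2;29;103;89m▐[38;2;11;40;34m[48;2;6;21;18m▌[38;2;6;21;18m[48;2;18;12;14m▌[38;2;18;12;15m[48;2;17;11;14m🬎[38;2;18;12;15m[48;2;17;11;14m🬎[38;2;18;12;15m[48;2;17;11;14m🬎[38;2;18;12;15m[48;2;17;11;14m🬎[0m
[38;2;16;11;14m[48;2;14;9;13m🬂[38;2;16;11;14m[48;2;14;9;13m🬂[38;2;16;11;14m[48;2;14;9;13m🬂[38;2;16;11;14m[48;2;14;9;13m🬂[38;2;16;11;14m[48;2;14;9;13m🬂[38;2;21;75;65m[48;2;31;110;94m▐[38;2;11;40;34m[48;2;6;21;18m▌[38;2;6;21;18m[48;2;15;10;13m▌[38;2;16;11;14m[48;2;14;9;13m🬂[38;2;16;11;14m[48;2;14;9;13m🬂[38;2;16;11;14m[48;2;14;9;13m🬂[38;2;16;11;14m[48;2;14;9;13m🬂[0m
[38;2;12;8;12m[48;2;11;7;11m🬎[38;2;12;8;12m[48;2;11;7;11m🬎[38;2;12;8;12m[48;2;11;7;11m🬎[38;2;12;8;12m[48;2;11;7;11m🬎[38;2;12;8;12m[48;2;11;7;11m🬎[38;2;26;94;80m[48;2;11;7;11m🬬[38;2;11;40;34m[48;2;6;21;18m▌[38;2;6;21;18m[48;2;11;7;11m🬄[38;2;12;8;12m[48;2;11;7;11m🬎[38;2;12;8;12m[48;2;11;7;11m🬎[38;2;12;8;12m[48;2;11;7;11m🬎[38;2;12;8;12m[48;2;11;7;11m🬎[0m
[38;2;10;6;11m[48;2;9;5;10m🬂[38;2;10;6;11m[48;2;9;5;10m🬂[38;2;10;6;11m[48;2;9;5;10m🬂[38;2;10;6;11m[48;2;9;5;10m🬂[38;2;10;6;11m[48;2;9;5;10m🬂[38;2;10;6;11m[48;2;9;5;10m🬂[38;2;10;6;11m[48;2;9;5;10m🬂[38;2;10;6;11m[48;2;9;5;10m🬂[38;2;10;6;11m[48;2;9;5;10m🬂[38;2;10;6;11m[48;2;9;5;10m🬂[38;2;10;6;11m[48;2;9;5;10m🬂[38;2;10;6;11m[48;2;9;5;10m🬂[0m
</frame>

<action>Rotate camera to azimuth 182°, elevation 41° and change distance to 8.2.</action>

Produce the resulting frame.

<frame>
[38;2;24;17;18m[48;2;23;16;17m🬎[38;2;24;17;18m[48;2;23;16;17m🬎[38;2;24;17;18m[48;2;23;16;17m🬎[38;2;24;17;18m[48;2;23;16;17m🬎[38;2;24;17;18m[48;2;23;16;17m🬎[38;2;24;17;18m[48;2;23;16;17m🬎[38;2;24;17;18m[48;2;23;16;17m🬎[38;2;24;17;18m[48;2;23;16;17m🬎[38;2;24;17;18m[48;2;23;16;17m🬎[38;2;24;17;18m[48;2;23;16;17m🬎[38;2;24;17;18m[48;2;23;16;17m🬎[38;2;24;17;18m[48;2;23;16;17m🬎[0m
[38;2;22;15;17m[48;2;20;14;16m🬂[38;2;22;15;17m[48;2;20;14;16m🬂[38;2;22;15;17m[48;2;20;14;16m🬂[38;2;22;15;17m[48;2;20;14;16m🬂[38;2;22;15;17m[48;2;20;14;16m🬂[38;2;21;14;16m[48;2;20;71;61m🬝[38;2;21;14;16m[48;2;20;71;61m🬎[38;2;22;15;17m[48;2;20;14;16m🬂[38;2;22;15;17m[48;2;20;14;16m🬂[38;2;22;15;17m[48;2;20;14;16m🬂[38;2;22;15;17m[48;2;20;14;16m🬂[38;2;22;15;17m[48;2;20;14;16m🬂[0m
[38;2;18;12;15m[48;2;17;11;14m🬎[38;2;18;12;15m[48;2;17;11;14m🬎[38;2;18;12;15m[48;2;17;11;14m🬎[38;2;18;12;15m[48;2;17;11;14m🬎[38;2;18;12;15m[48;2;17;11;14m🬎[38;2;18;12;14m[48;2;28;99;85m▌[38;2;20;73;63m[48;2;6;22;19m🬕[38;2;18;12;15m[48;2;17;11;14m🬎[38;2;18;12;15m[48;2;17;11;14m🬎[38;2;18;12;15m[48;2;17;11;14m🬎[38;2;18;12;15m[48;2;17;11;14m🬎[38;2;18;12;15m[48;2;17;11;14m🬎[0m
[38;2;16;11;14m[48;2;14;9;13m🬂[38;2;16;11;14m[48;2;14;9;13m🬂[38;2;16;11;14m[48;2;14;9;13m🬂[38;2;16;11;14m[48;2;14;9;13m🬂[38;2;16;11;14m[48;2;14;9;13m🬂[38;2;15;10;13m[48;2;33;116;100m▌[38;2;21;76;65m[48;2;6;21;18m▌[38;2;16;11;14m[48;2;14;9;13m🬂[38;2;16;11;14m[48;2;14;9;13m🬂[38;2;16;11;14m[48;2;14;9;13m🬂[38;2;16;11;14m[48;2;14;9;13m🬂[38;2;16;11;14m[48;2;14;9;13m🬂[0m
[38;2;12;8;12m[48;2;11;7;11m🬎[38;2;12;8;12m[48;2;11;7;11m🬎[38;2;12;8;12m[48;2;11;7;11m🬎[38;2;12;8;12m[48;2;11;7;11m🬎[38;2;12;8;12m[48;2;11;7;11m🬎[38;2;34;120;103m[48;2;11;7;11m🬁[38;2;21;76;65m[48;2;10;10;12m🬀[38;2;12;8;12m[48;2;11;7;11m🬎[38;2;12;8;12m[48;2;11;7;11m🬎[38;2;12;8;12m[48;2;11;7;11m🬎[38;2;12;8;12m[48;2;11;7;11m🬎[38;2;12;8;12m[48;2;11;7;11m🬎[0m
[38;2;10;6;11m[48;2;9;5;10m🬂[38;2;10;6;11m[48;2;9;5;10m🬂[38;2;10;6;11m[48;2;9;5;10m🬂[38;2;10;6;11m[48;2;9;5;10m🬂[38;2;10;6;11m[48;2;9;5;10m🬂[38;2;10;6;11m[48;2;9;5;10m🬂[38;2;10;6;11m[48;2;9;5;10m🬂[38;2;10;6;11m[48;2;9;5;10m🬂[38;2;10;6;11m[48;2;9;5;10m🬂[38;2;10;6;11m[48;2;9;5;10m🬂[38;2;10;6;11m[48;2;9;5;10m🬂[38;2;10;6;11m[48;2;9;5;10m🬂[0m
</frame>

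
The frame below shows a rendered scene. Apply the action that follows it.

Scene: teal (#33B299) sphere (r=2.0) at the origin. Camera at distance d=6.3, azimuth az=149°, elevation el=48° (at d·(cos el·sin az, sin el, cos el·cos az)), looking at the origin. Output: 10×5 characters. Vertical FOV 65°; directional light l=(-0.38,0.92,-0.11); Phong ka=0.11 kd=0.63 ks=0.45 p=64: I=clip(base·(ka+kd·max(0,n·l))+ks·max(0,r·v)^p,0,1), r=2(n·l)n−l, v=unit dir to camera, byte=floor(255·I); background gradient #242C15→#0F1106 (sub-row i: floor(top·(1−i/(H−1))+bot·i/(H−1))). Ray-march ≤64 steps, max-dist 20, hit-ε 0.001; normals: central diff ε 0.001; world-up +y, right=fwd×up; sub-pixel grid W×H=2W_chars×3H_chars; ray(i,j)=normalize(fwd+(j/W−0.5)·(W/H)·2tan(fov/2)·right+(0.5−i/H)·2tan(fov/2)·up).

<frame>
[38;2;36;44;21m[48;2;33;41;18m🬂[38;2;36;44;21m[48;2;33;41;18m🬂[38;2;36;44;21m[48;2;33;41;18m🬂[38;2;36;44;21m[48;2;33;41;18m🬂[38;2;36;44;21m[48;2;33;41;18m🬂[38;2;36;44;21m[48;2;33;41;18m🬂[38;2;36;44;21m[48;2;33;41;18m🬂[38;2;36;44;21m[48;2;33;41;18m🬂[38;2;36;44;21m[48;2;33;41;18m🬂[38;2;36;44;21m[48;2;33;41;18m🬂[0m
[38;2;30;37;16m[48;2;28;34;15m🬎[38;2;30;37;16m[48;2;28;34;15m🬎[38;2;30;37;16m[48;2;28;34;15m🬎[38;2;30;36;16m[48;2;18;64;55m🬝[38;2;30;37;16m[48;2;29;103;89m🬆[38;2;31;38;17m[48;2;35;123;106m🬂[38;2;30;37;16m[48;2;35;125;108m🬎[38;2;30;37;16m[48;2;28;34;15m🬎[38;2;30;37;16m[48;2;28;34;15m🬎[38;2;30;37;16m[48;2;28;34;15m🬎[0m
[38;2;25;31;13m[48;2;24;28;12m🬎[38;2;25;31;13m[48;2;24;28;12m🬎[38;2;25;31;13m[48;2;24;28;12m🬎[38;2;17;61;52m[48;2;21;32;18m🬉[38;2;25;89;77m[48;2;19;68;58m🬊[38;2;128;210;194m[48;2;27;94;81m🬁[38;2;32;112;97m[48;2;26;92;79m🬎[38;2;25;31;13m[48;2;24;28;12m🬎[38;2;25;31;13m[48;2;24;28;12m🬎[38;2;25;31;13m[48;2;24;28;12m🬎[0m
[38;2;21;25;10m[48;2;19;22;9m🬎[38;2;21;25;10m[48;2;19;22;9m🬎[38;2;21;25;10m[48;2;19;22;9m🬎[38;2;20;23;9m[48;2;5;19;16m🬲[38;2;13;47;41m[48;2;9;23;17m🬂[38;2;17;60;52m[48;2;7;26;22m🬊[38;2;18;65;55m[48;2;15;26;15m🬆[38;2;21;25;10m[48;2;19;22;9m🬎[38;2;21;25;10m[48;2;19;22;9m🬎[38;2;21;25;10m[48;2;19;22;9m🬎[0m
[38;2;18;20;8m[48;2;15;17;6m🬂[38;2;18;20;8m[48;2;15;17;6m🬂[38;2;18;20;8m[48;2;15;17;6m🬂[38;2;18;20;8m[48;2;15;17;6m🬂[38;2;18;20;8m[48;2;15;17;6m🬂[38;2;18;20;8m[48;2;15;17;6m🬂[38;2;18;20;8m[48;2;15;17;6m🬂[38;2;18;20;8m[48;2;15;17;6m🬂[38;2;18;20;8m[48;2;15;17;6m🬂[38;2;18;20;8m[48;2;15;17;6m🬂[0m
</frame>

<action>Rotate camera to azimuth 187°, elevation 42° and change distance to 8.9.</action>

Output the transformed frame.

<frame>
[38;2;36;44;21m[48;2;33;41;18m🬂[38;2;36;44;21m[48;2;33;41;18m🬂[38;2;36;44;21m[48;2;33;41;18m🬂[38;2;36;44;21m[48;2;33;41;18m🬂[38;2;36;44;21m[48;2;33;41;18m🬂[38;2;36;44;21m[48;2;33;41;18m🬂[38;2;36;44;21m[48;2;33;41;18m🬂[38;2;36;44;21m[48;2;33;41;18m🬂[38;2;36;44;21m[48;2;33;41;18m🬂[38;2;36;44;21m[48;2;33;41;18m🬂[0m
[38;2;30;37;16m[48;2;28;34;15m🬎[38;2;30;37;16m[48;2;28;34;15m🬎[38;2;30;37;16m[48;2;28;34;15m🬎[38;2;30;37;16m[48;2;28;34;15m🬎[38;2;30;36;16m[48;2;25;90;77m🬝[38;2;30;37;16m[48;2;34;118;102m🬎[38;2;30;37;16m[48;2;28;34;15m🬎[38;2;30;37;16m[48;2;28;34;15m🬎[38;2;30;37;16m[48;2;28;34;15m🬎[38;2;30;37;16m[48;2;28;34;15m🬎[0m
[38;2;25;31;13m[48;2;24;28;12m🬎[38;2;25;31;13m[48;2;24;28;12m🬎[38;2;25;31;13m[48;2;24;28;12m🬎[38;2;25;31;13m[48;2;24;28;12m🬎[38;2;28;99;85m[48;2;18;64;55m🬉[38;2;35;123;106m[48;2;28;100;85m🬊[38;2;31;113;97m[48;2;25;30;13m▌[38;2;25;31;13m[48;2;24;28;12m🬎[38;2;25;31;13m[48;2;24;28;12m🬎[38;2;25;31;13m[48;2;24;28;12m🬎[0m
[38;2;21;25;10m[48;2;19;22;9m🬎[38;2;21;25;10m[48;2;19;22;9m🬎[38;2;21;25;10m[48;2;19;22;9m🬎[38;2;21;25;10m[48;2;19;22;9m🬎[38;2;12;45;38m[48;2;13;21;12m🬁[38;2;19;66;57m[48;2;12;20;12m🬂[38;2;17;60;52m[48;2;20;23;9m🬀[38;2;21;25;10m[48;2;19;22;9m🬎[38;2;21;25;10m[48;2;19;22;9m🬎[38;2;21;25;10m[48;2;19;22;9m🬎[0m
[38;2;18;20;8m[48;2;15;17;6m🬂[38;2;18;20;8m[48;2;15;17;6m🬂[38;2;18;20;8m[48;2;15;17;6m🬂[38;2;18;20;8m[48;2;15;17;6m🬂[38;2;18;20;8m[48;2;15;17;6m🬂[38;2;18;20;8m[48;2;15;17;6m🬂[38;2;18;20;8m[48;2;15;17;6m🬂[38;2;18;20;8m[48;2;15;17;6m🬂[38;2;18;20;8m[48;2;15;17;6m🬂[38;2;18;20;8m[48;2;15;17;6m🬂[0m
</frame>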